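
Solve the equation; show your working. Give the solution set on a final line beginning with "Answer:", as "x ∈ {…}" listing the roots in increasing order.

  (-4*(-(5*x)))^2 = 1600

Step 1. [(-4*(-(5*x)))^2 = 1600] LHS squared, RHS 1600 ≥ 0: apply √ (±), so sqrt: -4*(-(5*x)) = 40 or -40.
Step 2. [-4*(-(5*x)) = 40 or -40] LHS = -4·(…); ÷-4 both sides ⇒ div: -(5*x) = -10 or 10.
Step 3. [-(5*x) = -10 or 10] flip signs both sides ⇒ neg: 5*x = 10 or -10.
Step 4. [5*x = 10 or -10] LHS = 5·(…); ÷5 both sides. So div: x = 2 or -2.

Answer: x ∈ {-2, 2}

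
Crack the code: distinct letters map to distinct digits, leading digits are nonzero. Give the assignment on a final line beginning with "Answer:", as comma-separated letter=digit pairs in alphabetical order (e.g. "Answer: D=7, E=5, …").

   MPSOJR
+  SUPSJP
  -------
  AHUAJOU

Step 1. [col 1: R + P ≡ U (mod 10)] column 1 (R + P ≡ U (mod 10), carry-in 0) doesn't pin U yet; pick U=4 and continue, so U=4.
Step 2. [A] A is the leading digit of a 7-digit sum of two 6-digit numbers; the final carry is exactly 1 ⇒ A=1.
Step 3. [col 1: R + P ≡ U (mod 10)] several values work for P in column 1 (R + P ≡ U (mod 10), carry-in 0); try P=9. So P=9.
Step 4. [col 1: R + P ≡ U (mod 10)] from column 1 (P=9, U=4, carry-in 0, digits 1,4,9 already taken and all letters distinct): R must equal 5 ⇒ R=5.
Step 5. [col 2: J + J ≡ O (mod 10)] J=6 is one option consistent with column 2 (J + J ≡ O (mod 10), carry-in 1) — take it, so J=6.
Step 6. [col 2: J + J ≡ O (mod 10)] from column 2 (J=6, carry-in 1, digits 1,4,5,6,9 already taken and all letters distinct): O must equal 3, so O=3.
Step 7. [col 3: O + S ≡ J (mod 10)] column 3 reads O+S+carry(1)=J with O=3, J=6; with digits 1,3,4,5,6,9 already taken and all letters distinct, the only value for S is 2. So S=2.
Step 8. [col 6: M + S ≡ H (mod 10)] column 6: given S=2, carry-in 1, and digits 1,2,3,4,5,6,9 already taken and all letters distinct, M+S≡H (mod 10) forces H=0 ⇒ H=0.
Step 9. [col 6: M + S ≡ H (mod 10)] in column 6 we have M+S≡H with carry-in 1; given S=2, H=0 and digits 0,1,2,3,4,5,6,9 already taken and all letters distinct, that pins M to 7, so M=7.

Answer: A=1, H=0, J=6, M=7, O=3, P=9, R=5, S=2, U=4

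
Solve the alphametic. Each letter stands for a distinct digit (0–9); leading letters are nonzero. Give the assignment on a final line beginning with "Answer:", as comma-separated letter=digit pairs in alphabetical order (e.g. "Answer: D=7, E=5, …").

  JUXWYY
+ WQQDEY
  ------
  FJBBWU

Step 1. [col 1: Y + Y ≡ U (mod 10)] column 1 (Y + Y ≡ U (mod 10), carry-in 0) doesn't pin U yet; pick U=8 and continue, so U=8.
Step 2. [col 1: Y + Y ≡ U (mod 10)] column 1 (Y + Y ≡ U (mod 10), carry-in 0) doesn't pin Y yet; pick Y=4 and continue, so Y=4.
Step 3. [col 2: Y + E ≡ W (mod 10)] no forcing yet in column 2 (carry-in 0); W=3 is free and consistent — try it. So W=3.
Step 4. [col 2: Y + E ≡ W (mod 10)] column 2: given Y=4, W=3, carry-in 0, and digits 3,4,8 already taken and all letters distinct, Y+E≡W (mod 10) forces E=9 ⇒ E=9.
Step 5. [col 3: W + D ≡ B (mod 10)] D=6 is one option consistent with column 3 (W + D ≡ B (mod 10), carry-in 1) — take it, so D=6.
Step 6. [col 3: W + D ≡ B (mod 10)] column 3 reads W+D+carry(1)=B with W=3, D=6; with digits 3,4,6,8,9 already taken and all letters distinct, the only value for B is 0. So B=0.
Step 7. [col 4: X + Q ≡ B (mod 10)] column 4 (X + Q ≡ B (mod 10), carry-in 1) doesn't pin X yet; pick X=7 and continue, so X=7.
Step 8. [col 4: X + Q ≡ B (mod 10)] column 4 reads X+Q+carry(1)=B with X=7, B=0; with digits 0,3,4,6,7,8,9 already taken and all letters distinct, the only value for Q is 2. So Q=2.
Step 9. [col 5: U + Q ≡ J (mod 10)] column 5: given U=8, Q=2, carry-in 1, and digits 0,2,3,4,6,7,8,9 already taken and all letters distinct, U+Q≡J (mod 10) forces J=1. So J=1.
Step 10. [col 6: J + W ≡ F (mod 10)] in column 6 we have J+W≡F with carry-in 1; given J=1, W=3 and digits 0,1,2,3,4,6,7,8,9 already taken and all letters distinct, that pins F to 5. So F=5.

Answer: B=0, D=6, E=9, F=5, J=1, Q=2, U=8, W=3, X=7, Y=4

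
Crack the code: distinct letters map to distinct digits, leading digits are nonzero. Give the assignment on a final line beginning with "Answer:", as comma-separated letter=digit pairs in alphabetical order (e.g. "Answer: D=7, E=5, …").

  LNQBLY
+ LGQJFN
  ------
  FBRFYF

Step 1. [col 1: Y + N ≡ F (mod 10)] column 1 (Y + N ≡ F (mod 10), carry-in 0) doesn't pin N yet; pick N=8 and continue. So N=8.
Step 2. [col 1: Y + N ≡ F (mod 10)] several values work for Y in column 1 (Y + N ≡ F (mod 10), carry-in 0); try Y=4, so Y=4.
Step 3. [col 1: Y + N ≡ F (mod 10)] in column 1 we have Y+N≡F with carry-in 0; given Y=4, N=8 and digits 4,8 already taken and all letters distinct, that pins F to 2, so F=2.
Step 4. [col 2: L + F ≡ Y (mod 10)] in column 2 we have L+F≡Y with carry-in 1; given F=2, Y=4 and digits 2,4,8 already taken and all letters distinct, that pins L to 1. So L=1.
Step 5. [col 3: B + J ≡ F (mod 10)] J=3 is one option consistent with column 3 (B + J ≡ F (mod 10), carry-in 0) — take it. So J=3.
Step 6. [col 3: B + J ≡ F (mod 10)] column 3 reads B+J+carry(0)=F with J=3, F=2; with digits 1,2,3,4,8 already taken and all letters distinct, the only value for B is 9, so B=9.
Step 7. [col 4: Q + Q ≡ R (mod 10)] column 4: given nothing yet, carry-in 1, and digits 1,2,3,4,8,9 already taken and all letters distinct, Q+Q≡R (mod 10) forces R=5 ⇒ R=5.
Step 8. [col 4: Q + Q ≡ R (mod 10)] from column 4 (R=5, carry-in 1, digits 1,2,3,4,5,8,9 already taken and all letters distinct): Q must equal 7 ⇒ Q=7.
Step 9. [col 5: N + G ≡ B (mod 10)] in column 5 we have N+G≡B with carry-in 1; given N=8, B=9 and digits 1,2,3,4,5,7,8,9 already taken and all letters distinct, that pins G to 0. So G=0.

Answer: B=9, F=2, G=0, J=3, L=1, N=8, Q=7, R=5, Y=4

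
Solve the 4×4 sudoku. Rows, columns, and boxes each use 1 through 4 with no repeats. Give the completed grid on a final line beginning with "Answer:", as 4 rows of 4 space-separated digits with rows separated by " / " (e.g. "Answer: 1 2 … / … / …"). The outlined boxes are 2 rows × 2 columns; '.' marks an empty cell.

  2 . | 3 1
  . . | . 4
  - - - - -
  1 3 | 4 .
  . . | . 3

Step 1. [r4c2∈{2,4}] in col 2, 2 fits only at r4c2, so r4c2=2.
Step 2. [r2c3∈{2}] r2c3 has the single candidate 2, so r2c3=2.
Step 3. [r4c1∈{4}] only 4 remains possible at r4c1 ⇒ r4c1=4.
Step 4. [r2c1∈{3}] only 3 remains possible at r2c1 ⇒ r2c1=3.
Step 5. [r3c4∈{2}] r3c4 has the single candidate 2. So r3c4=2.
Step 6. [r2c2∈{1}] r2c2's peers cover all but 1. So r2c2=1.
Step 7. [r4c3∈{1}] r4c3 has the single candidate 1, so r4c3=1.
Step 8. [r1c2∈{4}] r1c2 has the single candidate 4 ⇒ r1c2=4.

Answer: 2 4 3 1 / 3 1 2 4 / 1 3 4 2 / 4 2 1 3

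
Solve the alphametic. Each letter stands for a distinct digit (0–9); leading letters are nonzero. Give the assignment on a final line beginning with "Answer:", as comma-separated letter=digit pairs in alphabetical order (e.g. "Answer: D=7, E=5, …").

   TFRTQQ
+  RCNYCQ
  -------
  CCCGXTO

Step 1. [col 1: Q + Q ≡ O (mod 10)] Q=4 is one option consistent with column 1 (Q + Q ≡ O (mod 10), carry-in 0) — take it. So Q=4.
Step 2. [col 1: Q + Q ≡ O (mod 10)] column 1 reads Q+Q+carry(0)=O with Q=4; with digits 4 already taken and all letters distinct, the only value for O is 8. So O=8.
Step 3. [col 2: Q + C ≡ T (mod 10)] column 2 (Q + C ≡ T (mod 10), carry-in 0) doesn't pin C yet; pick C=1 and continue. So C=1.
Step 4. [col 2: Q + C ≡ T (mod 10)] column 2: given Q=4, C=1, carry-in 0, and digits 1,4,8 already taken and all letters distinct, Q+C≡T (mod 10) forces T=5. So T=5.
Step 5. [col 3: T + Y ≡ X (mod 10)] several values work for Y in column 3 (T + Y ≡ X (mod 10), carry-in 0); try Y=2. So Y=2.
Step 6. [col 3: T + Y ≡ X (mod 10)] from column 3 (T=5, Y=2, carry-in 0, digits 1,2,4,5,8 already taken and all letters distinct): X must equal 7. So X=7.
Step 7. [col 4: R + N ≡ G (mod 10)] column 4 reads R+N+carry(0)=G with nothing yet; with digits 1,2,4,5,7,8 already taken and all letters distinct, the only value for G is 9. So G=9.
Step 8. [col 4: R + N ≡ G (mod 10)] several values work for N in column 4 (R + N ≡ G (mod 10), carry-in 0); try N=3. So N=3.
Step 9. [col 4: R + N ≡ G (mod 10)] from column 4 (N=3, G=9, carry-in 0, digits 1,2,3,4,5,7,8,9 already taken and all letters distinct): R must equal 6. So R=6.
Step 10. [col 5: F + C ≡ C (mod 10)] column 5: given C=1, carry-in 0, and digits 1,2,3,4,5,6,7,8,9 already taken and all letters distinct, F+C≡C (mod 10) forces F=0, so F=0.

Answer: C=1, F=0, G=9, N=3, O=8, Q=4, R=6, T=5, X=7, Y=2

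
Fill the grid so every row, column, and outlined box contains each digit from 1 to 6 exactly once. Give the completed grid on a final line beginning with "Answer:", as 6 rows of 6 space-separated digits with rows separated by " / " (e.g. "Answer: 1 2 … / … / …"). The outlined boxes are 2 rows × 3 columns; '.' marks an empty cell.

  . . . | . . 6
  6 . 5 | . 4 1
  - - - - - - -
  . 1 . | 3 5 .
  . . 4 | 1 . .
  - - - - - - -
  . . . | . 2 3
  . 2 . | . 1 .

Step 1. [r3c1∈{2}] r3c1's peers cover all but 2. So r3c1=2.
Step 2. [r6c6∈{4,5}] col 6 places 5 nowhere but r6c6. So r6c6=5.
Step 3. [r2c2∈{3}] nothing but 3 survives at r2c2, so r2c2=3.
Step 4. [r3c3∈{6}] only 6 remains possible at r3c3, so r3c3=6.
Step 5. [r5c2∈{4,5,6}] r5c2 is the only open cell in col 2 admitting 6. So r5c2=6.
Step 6. [r5c1∈{1,4,5}] across row 5, 5 lands solely at r5c1 ⇒ r5c1=5.
Step 7. [r6c1∈{3,4}] box 5 places 4 nowhere but r6c1. So r6c1=4.
Step 8. [r1c3∈{1,2}] 2 has one home in col 3: r1c3, so r1c3=2.
Step 9. [r1c5∈{3}] only 3 remains possible at r1c5, so r1c5=3.
Step 10. [r6c4∈{6}] only 6 remains possible at r6c4 ⇒ r6c4=6.
Step 11. [r4c5∈{6}] r4c5 has the single candidate 6 ⇒ r4c5=6.
Step 12. [r2c4∈{2}] r2c4 is down to just 2, so r2c4=2.
Step 13. [r4c6∈{2}] r4c6's peers cover all but 2 ⇒ r4c6=2.
Step 14. [r1c4∈{5}] nothing but 5 survives at r1c4. So r1c4=5.
Step 15. [r6c3∈{3}] r6c3 is down to just 3, so r6c3=3.
Step 16. [r5c4∈{4}] nothing but 4 survives at r5c4, so r5c4=4.
Step 17. [r1c2∈{4}] only 4 remains possible at r1c2. So r1c2=4.
Step 18. [r4c2∈{5}] only 5 remains possible at r4c2 ⇒ r4c2=5.
Step 19. [r1c1∈{1}] only 1 remains possible at r1c1 ⇒ r1c1=1.
Step 20. [r3c6∈{4}] only 4 remains possible at r3c6 ⇒ r3c6=4.
Step 21. [r4c1∈{3}] r4c1 has the single candidate 3 ⇒ r4c1=3.
Step 22. [r5c3∈{1}] r5c3 has the single candidate 1 ⇒ r5c3=1.

Answer: 1 4 2 5 3 6 / 6 3 5 2 4 1 / 2 1 6 3 5 4 / 3 5 4 1 6 2 / 5 6 1 4 2 3 / 4 2 3 6 1 5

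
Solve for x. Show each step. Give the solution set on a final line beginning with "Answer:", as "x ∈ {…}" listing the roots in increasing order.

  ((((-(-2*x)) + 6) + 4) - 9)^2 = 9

Step 1. [((((-(-2*x)) + 6) + 4) - 9)^2 = 9] LHS squared, RHS 9 ≥ 0: apply √ (±). So sqrt: (((-(-2*x)) + 6) + 4) - 9 = 3 or -3.
Step 2. [(((-(-2*x)) + 6) + 4) - 9 = 3 or -3] add 9: x sits inside (… - 9). So sub: ((-(-2*x)) + 6) + 4 = 12 or 6.
Step 3. [((-(-2*x)) + 6) + 4 = 12 or 6] peel the +4: subtract 4 from each side. So sub: (-(-2*x)) + 6 = 8 or 2.
Step 4. [(-(-2*x)) + 6 = 8 or 2] peel the +6: subtract 6 from each side, so sub: -(-2*x) = 2 or -4.
Step 5. [-(-2*x) = 2 or -4] flip signs both sides ⇒ neg: -2*x = -2 or 4.
Step 6. [-2*x = -2 or 4] -2 out front; divide by -2 ⇒ div: x = 1 or -2.

Answer: x ∈ {-2, 1}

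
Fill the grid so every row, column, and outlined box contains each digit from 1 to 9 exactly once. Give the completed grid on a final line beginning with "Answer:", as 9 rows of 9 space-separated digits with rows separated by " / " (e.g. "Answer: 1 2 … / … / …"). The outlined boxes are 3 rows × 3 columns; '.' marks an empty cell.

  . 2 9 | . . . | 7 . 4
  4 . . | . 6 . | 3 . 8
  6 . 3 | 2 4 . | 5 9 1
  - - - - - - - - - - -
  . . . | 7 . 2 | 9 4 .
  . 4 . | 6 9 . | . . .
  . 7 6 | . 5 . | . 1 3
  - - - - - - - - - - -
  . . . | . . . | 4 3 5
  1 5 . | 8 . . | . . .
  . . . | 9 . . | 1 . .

Step 1. [r9c8∈{2,6,7,8}] across box 9, 8 lands solely at r9c8 ⇒ r9c8=8.
Step 2. [r9c6∈{3,4,5,6,7}] 5 has one home in row 9: r9c6 ⇒ r9c6=5.
Step 3. [r2c3∈{1,5,7}] 7 has one home in box 1: r2c3. So r2c3=7.
Step 4. [r8c6∈{3,4,6,7}] across box 8, 4 lands solely at r8c6 ⇒ r8c6=4.
Step 5. [r8c3∈{2}] only 2 remains possible at r8c3 ⇒ r8c3=2.
Step 6. [r6c6∈{8}] r6c6 has the single candidate 8 ⇒ r6c6=8.
Step 7. [r1c4∈{1,3,5}] 3 has one home in col 4: r1c4 ⇒ r1c4=3.
Step 8. [r1c6∈{1}] only 1 remains possible at r1c6 ⇒ r1c6=1.
Step 9. [r7c3∈{8}] r7c3 is down to just 8. So r7c3=8.
Step 10. [r4c5∈{1,3}] box 5 places 1 nowhere but r4c5. So r4c5=1.
Step 11. [r5c8∈{2,5,7}] r5c8 is the only open cell in col 8 admitting 5, so r5c8=5.
Step 12. [r8c8∈{6,7}] 7 has one home in col 8: r8c8. So r8c8=7.
Step 13. [r6c7∈{2}] r6c7 is down to just 2. So r6c7=2.
Step 14. [r3c2∈{8}] r3c2's peers cover all but 8 ⇒ r3c2=8.
Step 15. [r4c1∈{3,5,8}] r4c1 is the only open cell in row 4 admitting 8. So r4c1=8.
Step 16. [r9c9∈{2,6}] col 9 places 2 nowhere but r9c9 ⇒ r9c9=2.
Step 17. [r7c2∈{6,9}] in col 2, 9 fits only at r7c2, so r7c2=9.
Step 18. [r7c1∈{7}] nothing but 7 survives at r7c1 ⇒ r7c1=7.
Step 19. [r9c1∈{3}] r9c1 has the single candidate 3, so r9c1=3.
Step 20. [r4c9∈{6}] r4c9 is down to just 6. So r4c9=6.
Step 21. [r1c1∈{5}] r1c1 is down to just 5. So r1c1=5.
Step 22. [r8c5∈{3}] r8c5 is down to just 3. So r8c5=3.
Step 23. [r2c4∈{5}] r2c4 is down to just 5. So r2c4=5.
Step 24. [r7c4∈{1}] nothing but 1 survives at r7c4. So r7c4=1.
Step 25. [r8c9∈{9}] nothing but 9 survives at r8c9 ⇒ r8c9=9.
Step 26. [r6c4∈{4}] r6c4 is down to just 4. So r6c4=4.
Step 27. [r4c2∈{3}] only 3 remains possible at r4c2, so r4c2=3.
Step 28. [r1c5∈{8}] r1c5's peers cover all but 8. So r1c5=8.
Step 29. [r6c1∈{9}] only 9 remains possible at r6c1. So r6c1=9.
Step 30. [r8c7∈{6}] r8c7 has the single candidate 6 ⇒ r8c7=6.
Step 31. [r5c1∈{2}] nothing but 2 survives at r5c1. So r5c1=2.
Step 32. [r5c7∈{8}] r5c7 has the single candidate 8, so r5c7=8.
Step 33. [r5c9∈{7}] r5c9's peers cover all but 7, so r5c9=7.
Step 34. [r9c3∈{4}] r9c3 has the single candidate 4, so r9c3=4.
Step 35. [r3c6∈{7}] only 7 remains possible at r3c6 ⇒ r3c6=7.
Step 36. [r2c6∈{9}] nothing but 9 survives at r2c6 ⇒ r2c6=9.
Step 37. [r7c5∈{2}] r7c5 has the single candidate 2. So r7c5=2.
Step 38. [r7c6∈{6}] only 6 remains possible at r7c6. So r7c6=6.
Step 39. [r5c3∈{1}] r5c3 has the single candidate 1, so r5c3=1.
Step 40. [r2c2∈{1}] r2c2 is down to just 1 ⇒ r2c2=1.
Step 41. [r9c5∈{7}] r9c5's peers cover all but 7. So r9c5=7.
Step 42. [r5c6∈{3}] r5c6's peers cover all but 3 ⇒ r5c6=3.
Step 43. [r2c8∈{2}] only 2 remains possible at r2c8. So r2c8=2.
Step 44. [r4c3∈{5}] r4c3's peers cover all but 5. So r4c3=5.
Step 45. [r9c2∈{6}] only 6 remains possible at r9c2, so r9c2=6.
Step 46. [r1c8∈{6}] nothing but 6 survives at r1c8 ⇒ r1c8=6.

Answer: 5 2 9 3 8 1 7 6 4 / 4 1 7 5 6 9 3 2 8 / 6 8 3 2 4 7 5 9 1 / 8 3 5 7 1 2 9 4 6 / 2 4 1 6 9 3 8 5 7 / 9 7 6 4 5 8 2 1 3 / 7 9 8 1 2 6 4 3 5 / 1 5 2 8 3 4 6 7 9 / 3 6 4 9 7 5 1 8 2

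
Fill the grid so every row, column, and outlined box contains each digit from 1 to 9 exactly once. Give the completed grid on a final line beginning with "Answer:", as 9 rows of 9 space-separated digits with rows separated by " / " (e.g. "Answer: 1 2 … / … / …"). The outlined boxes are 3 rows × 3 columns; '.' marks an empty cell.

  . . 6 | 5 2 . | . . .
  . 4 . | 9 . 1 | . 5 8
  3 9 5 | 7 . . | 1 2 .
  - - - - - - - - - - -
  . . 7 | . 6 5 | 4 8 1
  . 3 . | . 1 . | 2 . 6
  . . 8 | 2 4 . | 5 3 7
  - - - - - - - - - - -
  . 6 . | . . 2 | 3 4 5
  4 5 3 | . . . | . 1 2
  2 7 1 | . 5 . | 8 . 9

Step 1. [r8c7∈{6,7}] across box 9, 7 lands solely at r8c7, so r8c7=7.
Step 2. [r3c5∈{8}] only 8 remains possible at r3c5, so r3c5=8.
Step 3. [r4c1∈{9}] r4c1's peers cover all but 9. So r4c1=9.
Step 4. [r3c6∈{4,6}] 6 has one home in row 3: r3c6. So r3c6=6.
Step 5. [r9c4∈{3,4,6}] col 4 places 4 nowhere but r9c4. So r9c4=4.
Step 6. [r5c4∈{8}] r5c4's peers cover all but 8 ⇒ r5c4=8.
Step 7. [r6c6∈{9}] nothing but 9 survives at r6c6, so r6c6=9.
Step 8. [r1c8∈{7,9}] in col 8, 7 fits only at r1c8 ⇒ r1c8=7.
Step 9. [r1c9∈{3,4}] 3 has one home in col 9: r1c9 ⇒ r1c9=3.
Step 10. [r6c2∈{1}] only 1 remains possible at r6c2 ⇒ r6c2=1.
Step 11. [r7c3∈{9}] r7c3's peers cover all but 9. So r7c3=9.
Step 12. [r1c1∈{1,8}] in row 1, 1 fits only at r1c1 ⇒ r1c1=1.
Step 13. [r8c4∈{6}] r8c4 is down to just 6, so r8c4=6.
Step 14. [r5c6∈{7}] r5c6 is down to just 7. So r5c6=7.
Step 15. [r1c6∈{4}] nothing but 4 survives at r1c6, so r1c6=4.
Step 16. [r2c5∈{3}] r2c5's peers cover all but 3. So r2c5=3.
Step 17. [r5c8∈{9}] r5c8 has the single candidate 9 ⇒ r5c8=9.
Step 18. [r4c4∈{3}] nothing but 3 survives at r4c4, so r4c4=3.
Step 19. [r5c3∈{4}] nothing but 4 survives at r5c3. So r5c3=4.
Step 20. [r1c2∈{8}] r1c2 has the single candidate 8, so r1c2=8.
Step 21. [r4c2∈{2}] only 2 remains possible at r4c2, so r4c2=2.
Step 22. [r9c8∈{6}] r9c8's peers cover all but 6, so r9c8=6.
Step 23. [r5c1∈{5}] r5c1 is down to just 5, so r5c1=5.
Step 24. [r1c7∈{9}] r1c7 has the single candidate 9. So r1c7=9.
Step 25. [r9c6∈{3}] only 3 remains possible at r9c6 ⇒ r9c6=3.
Step 26. [r2c1∈{7}] r2c1's peers cover all but 7, so r2c1=7.
Step 27. [r3c9∈{4}] r3c9 has the single candidate 4 ⇒ r3c9=4.
Step 28. [r2c7∈{6}] r2c7 is down to just 6. So r2c7=6.
Step 29. [r7c4∈{1}] r7c4 has the single candidate 1 ⇒ r7c4=1.
Step 30. [r8c5∈{9}] r8c5's peers cover all but 9 ⇒ r8c5=9.
Step 31. [r7c5∈{7}] r7c5 is down to just 7. So r7c5=7.
Step 32. [r8c6∈{8}] r8c6 is down to just 8. So r8c6=8.
Step 33. [r7c1∈{8}] nothing but 8 survives at r7c1 ⇒ r7c1=8.
Step 34. [r6c1∈{6}] r6c1's peers cover all but 6 ⇒ r6c1=6.
Step 35. [r2c3∈{2}] r2c3 has the single candidate 2. So r2c3=2.

Answer: 1 8 6 5 2 4 9 7 3 / 7 4 2 9 3 1 6 5 8 / 3 9 5 7 8 6 1 2 4 / 9 2 7 3 6 5 4 8 1 / 5 3 4 8 1 7 2 9 6 / 6 1 8 2 4 9 5 3 7 / 8 6 9 1 7 2 3 4 5 / 4 5 3 6 9 8 7 1 2 / 2 7 1 4 5 3 8 6 9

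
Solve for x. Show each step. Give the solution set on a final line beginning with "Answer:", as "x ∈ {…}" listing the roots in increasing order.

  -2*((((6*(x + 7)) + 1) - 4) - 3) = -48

Step 1. [-2*((((6*(x + 7)) + 1) - 4) - 3) = -48] -2 out front; divide by -2 ⇒ div: (((6*(x + 7)) + 1) - 4) - 3 = 24.
Step 2. [(((6*(x + 7)) + 1) - 4) - 3 = 24] add 3: x sits inside (… - 3) ⇒ sub: ((6*(x + 7)) + 1) - 4 = 27.
Step 3. [((6*(x + 7)) + 1) - 4 = 27] peel the -4: add 4 from each side, so sub: (6*(x + 7)) + 1 = 31.
Step 4. [(6*(x + 7)) + 1 = 31] 1 comes off first (subtract 1) ⇒ sub: 6*(x + 7) = 30.
Step 5. [6*(x + 7) = 30] divide by the outer 6. So div: x + 7 = 5.
Step 6. [x + 7 = 5] peel the +7: subtract 7 from each side. So sub: x = -2.

Answer: x ∈ {-2}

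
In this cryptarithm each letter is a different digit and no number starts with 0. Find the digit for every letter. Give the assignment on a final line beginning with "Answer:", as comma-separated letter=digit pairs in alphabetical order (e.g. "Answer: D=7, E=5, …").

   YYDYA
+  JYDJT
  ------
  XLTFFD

Step 1. [col 1: A + T ≡ D (mod 10)] T=9 is one option consistent with column 1 (A + T ≡ D (mod 10), carry-in 0) — take it. So T=9.
Step 2. [col 1: A + T ≡ D (mod 10)] column 1 (A + T ≡ D (mod 10), carry-in 0) doesn't pin D yet; pick D=6 and continue. So D=6.
Step 3. [X] X is the leading digit of a 6-digit sum of two 5-digit numbers; the final carry is exactly 1 ⇒ X=1.
Step 4. [col 1: A + T ≡ D (mod 10)] from column 1 (T=9, D=6, carry-in 0, digits 1,6,9 already taken and all letters distinct): A must equal 7 ⇒ A=7.
Step 5. [col 2: Y + J ≡ F (mod 10)] column 2 (Y + J ≡ F (mod 10), carry-in 1) doesn't pin F yet; pick F=3 and continue. So F=3.
Step 6. [col 2: Y + J ≡ F (mod 10)] no forcing yet in column 2 (carry-in 1); J=8 is free and consistent — try it ⇒ J=8.
Step 7. [col 2: Y + J ≡ F (mod 10)] column 2 reads Y+J+carry(1)=F with J=8, F=3; with digits 1,3,6,7,8,9 already taken and all letters distinct, the only value for Y is 4. So Y=4.
Step 8. [col 5: Y + J ≡ L (mod 10)] column 5: given Y=4, J=8, carry-in 0, and digits 1,3,4,6,7,8,9 already taken and all letters distinct, Y+J≡L (mod 10) forces L=2. So L=2.

Answer: A=7, D=6, F=3, J=8, L=2, T=9, X=1, Y=4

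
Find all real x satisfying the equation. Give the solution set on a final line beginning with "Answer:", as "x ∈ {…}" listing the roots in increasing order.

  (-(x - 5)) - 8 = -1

Step 1. [(-(x - 5)) - 8 = -1] add 8: x sits inside (… - 8). So sub: -(x - 5) = 7.
Step 2. [-(x - 5) = 7] flip signs both sides, so neg: x - 5 = -7.
Step 3. [x - 5 = -7] -5 is outermost — add 5 both sides ⇒ sub: x = -2.

Answer: x ∈ {-2}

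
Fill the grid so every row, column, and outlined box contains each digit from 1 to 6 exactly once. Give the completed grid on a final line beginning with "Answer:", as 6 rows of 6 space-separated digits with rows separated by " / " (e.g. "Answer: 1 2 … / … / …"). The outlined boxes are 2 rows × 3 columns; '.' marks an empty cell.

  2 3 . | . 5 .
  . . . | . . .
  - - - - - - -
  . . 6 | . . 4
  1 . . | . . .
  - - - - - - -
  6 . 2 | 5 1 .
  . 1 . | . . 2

Step 1. [r2c2∈{4,5,6}] r2c2 is the only open cell in col 2 admitting 6, so r2c2=6.
Step 2. [r5c6∈{3}] only 3 remains possible at r5c6 ⇒ r5c6=3.
Step 3. [r2c6∈{1}] only 1 remains possible at r2c6, so r2c6=1.
Step 4. [r5c2∈{4}] r5c2 has the single candidate 4 ⇒ r5c2=4.
Step 5. [r2c1∈{4,5}] col 1 places 4 nowhere but r2c1, so r2c1=4.
Step 6. [r4c6∈{5,6}] in col 6, 5 fits only at r4c6. So r4c6=5.
Step 7. [r4c2∈{2}] r4c2 has the single candidate 2 ⇒ r4c2=2.
Step 8. [r1c4∈{4,6}] r1c4 is the only open cell in row 1 admitting 4. So r1c4=4.
Step 9. [r6c4∈{6}] only 6 remains possible at r6c4. So r6c4=6.
Step 10. [r4c4∈{3}] r4c4 is down to just 3 ⇒ r4c4=3.
Step 11. [r2c4∈{2}] r2c4's peers cover all but 2, so r2c4=2.
Step 12. [r3c1∈{3,5}] r3c1 is the only open cell in row 3 admitting 3 ⇒ r3c1=3.
Step 13. [r6c1∈{5}] r6c1 has the single candidate 5 ⇒ r6c1=5.
Step 14. [r4c5∈{6}] r4c5's peers cover all but 6 ⇒ r4c5=6.
Step 15. [r6c5∈{4}] nothing but 4 survives at r6c5. So r6c5=4.
Step 16. [r3c4∈{1}] only 1 remains possible at r3c4. So r3c4=1.
Step 17. [r2c3∈{5}] nothing but 5 survives at r2c3 ⇒ r2c3=5.
Step 18. [r2c5∈{3}] only 3 remains possible at r2c5 ⇒ r2c5=3.
Step 19. [r1c3∈{1}] nothing but 1 survives at r1c3, so r1c3=1.
Step 20. [r3c5∈{2}] r3c5 has the single candidate 2, so r3c5=2.
Step 21. [r4c3∈{4}] r4c3's peers cover all but 4. So r4c3=4.
Step 22. [r3c2∈{5}] only 5 remains possible at r3c2, so r3c2=5.
Step 23. [r1c6∈{6}] r1c6 is down to just 6 ⇒ r1c6=6.
Step 24. [r6c3∈{3}] r6c3's peers cover all but 3, so r6c3=3.

Answer: 2 3 1 4 5 6 / 4 6 5 2 3 1 / 3 5 6 1 2 4 / 1 2 4 3 6 5 / 6 4 2 5 1 3 / 5 1 3 6 4 2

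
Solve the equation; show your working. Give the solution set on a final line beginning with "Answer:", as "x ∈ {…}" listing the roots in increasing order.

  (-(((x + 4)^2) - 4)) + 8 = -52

Step 1. [(-(((x + 4)^2) - 4)) + 8 = -52] +8 is outermost — subtract 8 both sides ⇒ sub: -(((x + 4)^2) - 4) = -60.
Step 2. [-(((x + 4)^2) - 4) = -60] leading − — multiply by −1 ⇒ neg: ((x + 4)^2) - 4 = 60.
Step 3. [((x + 4)^2) - 4 = 60] 4 comes off first (add 4) ⇒ sub: (x + 4)^2 = 64.
Step 4. [(x + 4)^2 = 64] 64 ≥ 0, LHS is (·)² — take ±√ ⇒ sqrt: x + 4 = 8 or -8.
Step 5. [x + 4 = 8 or -8] 4 comes off first (subtract 4), so sub: x = 4 or -12.

Answer: x ∈ {-12, 4}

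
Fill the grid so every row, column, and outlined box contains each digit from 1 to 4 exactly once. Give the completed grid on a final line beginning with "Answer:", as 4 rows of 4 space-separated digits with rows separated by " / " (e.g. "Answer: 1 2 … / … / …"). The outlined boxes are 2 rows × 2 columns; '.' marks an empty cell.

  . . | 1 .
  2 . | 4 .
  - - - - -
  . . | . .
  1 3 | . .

Step 1. [r4c3∈{2}] r4c3 has the single candidate 2, so r4c3=2.
Step 2. [r3c1∈{4}] nothing but 4 survives at r3c1, so r3c1=4.
Step 3. [r2c4∈{3}] r2c4's peers cover all but 3 ⇒ r2c4=3.
Step 4. [r4c4∈{4}] only 4 remains possible at r4c4. So r4c4=4.
Step 5. [r3c4∈{1}] r3c4's peers cover all but 1, so r3c4=1.
Step 6. [r1c4∈{2}] only 2 remains possible at r1c4 ⇒ r1c4=2.
Step 7. [r3c3∈{3}] r3c3 has the single candidate 3 ⇒ r3c3=3.
Step 8. [r1c2∈{4}] r1c2 is down to just 4 ⇒ r1c2=4.
Step 9. [r3c2∈{2}] only 2 remains possible at r3c2. So r3c2=2.
Step 10. [r1c1∈{3}] only 3 remains possible at r1c1, so r1c1=3.
Step 11. [r2c2∈{1}] r2c2's peers cover all but 1, so r2c2=1.

Answer: 3 4 1 2 / 2 1 4 3 / 4 2 3 1 / 1 3 2 4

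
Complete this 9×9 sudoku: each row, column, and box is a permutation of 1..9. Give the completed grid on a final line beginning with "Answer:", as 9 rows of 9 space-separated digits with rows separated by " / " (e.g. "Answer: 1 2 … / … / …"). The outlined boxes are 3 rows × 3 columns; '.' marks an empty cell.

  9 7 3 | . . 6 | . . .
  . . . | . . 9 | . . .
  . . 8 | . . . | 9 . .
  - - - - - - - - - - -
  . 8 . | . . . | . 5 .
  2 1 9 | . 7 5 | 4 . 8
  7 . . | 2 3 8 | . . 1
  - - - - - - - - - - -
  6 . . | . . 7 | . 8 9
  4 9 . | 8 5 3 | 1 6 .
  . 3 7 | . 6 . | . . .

Step 1. [r6c7∈{6}] nothing but 6 survives at r6c7, so r6c7=6.
Step 2. [r8c3∈{2}] r8c3 has the single candidate 2, so r8c3=2.
Step 3. [r7c2∈{5}] only 5 remains possible at r7c2. So r7c2=5.
Step 4. [r7c3∈{1}] r7c3 has the single candidate 1. So r7c3=1.
Step 5. [r7c4∈{4}] nothing but 4 survives at r7c4. So r7c4=4.
Step 6. [r7c5∈{2}] r7c5 is down to just 2 ⇒ r7c5=2.
Step 7. [r3c6∈{1,2,4}] 2 has one home in col 6: r3c6 ⇒ r3c6=2.
Step 8. [r2c2∈{2,4,6}] across col 2, 2 lands solely at r2c2 ⇒ r2c2=2.
Step 9. [r5c8∈{3}] only 3 remains possible at r5c8, so r5c8=3.
Step 10. [r4c5∈{1,4,9}] 9 has one home in col 5: r4c5, so r4c5=9.
Step 11. [r3c2∈{4,6}] 6 has one home in col 2: r3c2 ⇒ r3c2=6.
Step 12. [r2c3∈{4,5}] 4 has one home in box 1: r2c3, so r2c3=4.
Step 13. [r2c9∈{3,5,6,7}] in row 2, 6 fits only at r2c9, so r2c9=6.
Step 14. [r3c9∈{3,4,5,7}] across col 9, 3 lands solely at r3c9, so r3c9=3.
Step 15. [r2c4∈{1,3,5,7}] row 2 places 3 nowhere but r2c4, so r2c4=3.
Step 16. [r3c4∈{1,5,7}] col 4 places 7 nowhere but r3c4. So r3c4=7.
Step 17. [r1c4∈{1,5}] in col 4, 5 fits only at r1c4, so r1c4=5.
Step 18. [r2c7∈{5,7,8}] in box 3, 5 fits only at r2c7. So r2c7=5.
Step 19. [r9c7∈{2}] nothing but 2 survives at r9c7 ⇒ r9c7=2.
Step 20. [r1c8∈{1,2,4}] col 8 places 2 nowhere but r1c8. So r1c8=2.
Step 21. [r1c5∈{1,4,8}] 1 has one home in row 1: r1c5. So r1c5=1.
Step 22. [r2c1∈{1}] r2c1 has the single candidate 1. So r2c1=1.
Step 23. [r1c9∈{4}] r1c9 is down to just 4, so r1c9=4.
Step 24. [r9c6∈{1}] nothing but 1 survives at r9c6. So r9c6=1.
Step 25. [r4c7∈{7}] r4c7 has the single candidate 7. So r4c7=7.
Step 26. [r5c4∈{6}] nothing but 6 survives at r5c4 ⇒ r5c4=6.
Step 27. [r9c1∈{8}] r9c1's peers cover all but 8 ⇒ r9c1=8.
Step 28. [r9c4∈{9}] only 9 remains possible at r9c4 ⇒ r9c4=9.
Step 29. [r2c8∈{7}] r2c8 is down to just 7. So r2c8=7.
Step 30. [r4c3∈{6}] r4c3's peers cover all but 6 ⇒ r4c3=6.
Step 31. [r6c3∈{5}] r6c3 has the single candidate 5, so r6c3=5.
Step 32. [r6c8∈{9}] r6c8 is down to just 9 ⇒ r6c8=9.
Step 33. [r4c6∈{4}] nothing but 4 survives at r4c6. So r4c6=4.
Step 34. [r1c7∈{8}] only 8 remains possible at r1c7. So r1c7=8.
Step 35. [r4c4∈{1}] r4c4 is down to just 1, so r4c4=1.
Step 36. [r2c5∈{8}] r2c5 is down to just 8. So r2c5=8.
Step 37. [r9c8∈{4}] r9c8 has the single candidate 4 ⇒ r9c8=4.
Step 38. [r3c8∈{1}] r3c8 is down to just 1 ⇒ r3c8=1.
Step 39. [r7c7∈{3}] r7c7 is down to just 3 ⇒ r7c7=3.
Step 40. [r4c1∈{3}] r4c1 has the single candidate 3, so r4c1=3.
Step 41. [r6c2∈{4}] r6c2 has the single candidate 4, so r6c2=4.
Step 42. [r3c1∈{5}] r3c1's peers cover all but 5. So r3c1=5.
Step 43. [r9c9∈{5}] nothing but 5 survives at r9c9. So r9c9=5.
Step 44. [r8c9∈{7}] only 7 remains possible at r8c9 ⇒ r8c9=7.
Step 45. [r4c9∈{2}] nothing but 2 survives at r4c9 ⇒ r4c9=2.
Step 46. [r3c5∈{4}] r3c5 is down to just 4. So r3c5=4.

Answer: 9 7 3 5 1 6 8 2 4 / 1 2 4 3 8 9 5 7 6 / 5 6 8 7 4 2 9 1 3 / 3 8 6 1 9 4 7 5 2 / 2 1 9 6 7 5 4 3 8 / 7 4 5 2 3 8 6 9 1 / 6 5 1 4 2 7 3 8 9 / 4 9 2 8 5 3 1 6 7 / 8 3 7 9 6 1 2 4 5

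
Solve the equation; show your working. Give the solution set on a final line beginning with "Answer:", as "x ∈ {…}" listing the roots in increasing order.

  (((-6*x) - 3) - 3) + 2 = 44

Step 1. [(((-6*x) - 3) - 3) + 2 = 44] 2 comes off first (subtract 2). So sub: ((-6*x) - 3) - 3 = 42.
Step 2. [((-6*x) - 3) - 3 = 42] add 3: x sits inside (… - 3) ⇒ sub: (-6*x) - 3 = 45.
Step 3. [(-6*x) - 3 = 45] -3 is outermost — add 3 both sides, so sub: -6*x = 48.
Step 4. [-6*x = 48] leading coefficient -6: divide by -6. So div: x = -8.

Answer: x ∈ {-8}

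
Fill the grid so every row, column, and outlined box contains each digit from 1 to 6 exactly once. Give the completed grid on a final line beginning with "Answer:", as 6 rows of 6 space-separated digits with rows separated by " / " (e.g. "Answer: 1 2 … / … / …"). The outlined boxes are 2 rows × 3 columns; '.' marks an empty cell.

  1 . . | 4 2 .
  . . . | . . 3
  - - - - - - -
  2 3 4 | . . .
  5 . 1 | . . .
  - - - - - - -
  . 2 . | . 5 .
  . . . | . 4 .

Step 1. [r4c2∈{6}] r4c2 has the single candidate 6, so r4c2=6.
Step 2. [r1c2∈{5}] only 5 remains possible at r1c2 ⇒ r1c2=5.
Step 3. [r1c6∈{6}] only 6 remains possible at r1c6, so r1c6=6.
Step 4. [r5c6∈{1}] only 1 remains possible at r5c6 ⇒ r5c6=1.
Step 5. [r5c1∈{3,4,6}] r5c1 is the only open cell in row 5 admitting 4, so r5c1=4.
Step 6. [r6c1∈{3,6}] col 1 places 3 nowhere but r6c1, so r6c1=3.
Step 7. [r5c3∈{6}] only 6 remains possible at r5c3, so r5c3=6.
Step 8. [r3c5∈{1,6}] in col 5, 6 fits only at r3c5 ⇒ r3c5=6.
Step 9. [r6c6∈{2}] r6c6 is down to just 2, so r6c6=2.
Step 10. [r3c4∈{1,5}] 1 has one home in row 3: r3c4 ⇒ r3c4=1.
Step 11. [r4c4∈{2,3}] 2 has one home in row 4: r4c4, so r4c4=2.
Step 12. [r2c3∈{2}] only 2 remains possible at r2c3, so r2c3=2.
Step 13. [r4c5∈{3}] nothing but 3 survives at r4c5 ⇒ r4c5=3.
Step 14. [r3c6∈{5}] r3c6's peers cover all but 5, so r3c6=5.
Step 15. [r5c4∈{3}] r5c4 has the single candidate 3 ⇒ r5c4=3.
Step 16. [r2c1∈{6}] r2c1 is down to just 6, so r2c1=6.
Step 17. [r6c2∈{1}] only 1 remains possible at r6c2. So r6c2=1.
Step 18. [r6c3∈{5}] r6c3 has the single candidate 5, so r6c3=5.
Step 19. [r1c3∈{3}] r1c3 is down to just 3 ⇒ r1c3=3.
Step 20. [r6c4∈{6}] r6c4 is down to just 6. So r6c4=6.
Step 21. [r4c6∈{4}] r4c6 is down to just 4 ⇒ r4c6=4.
Step 22. [r2c2∈{4}] only 4 remains possible at r2c2, so r2c2=4.
Step 23. [r2c4∈{5}] r2c4 is down to just 5 ⇒ r2c4=5.
Step 24. [r2c5∈{1}] r2c5 is down to just 1 ⇒ r2c5=1.

Answer: 1 5 3 4 2 6 / 6 4 2 5 1 3 / 2 3 4 1 6 5 / 5 6 1 2 3 4 / 4 2 6 3 5 1 / 3 1 5 6 4 2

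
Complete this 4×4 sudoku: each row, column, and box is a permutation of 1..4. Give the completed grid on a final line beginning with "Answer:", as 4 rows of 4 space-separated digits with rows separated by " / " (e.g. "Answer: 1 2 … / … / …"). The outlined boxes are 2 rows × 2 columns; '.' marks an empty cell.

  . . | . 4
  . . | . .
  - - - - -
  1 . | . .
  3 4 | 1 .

Step 1. [r1c1∈{2}] r1c1 is down to just 2, so r1c1=2.
Step 2. [r1c3∈{3}] r1c3 is down to just 3 ⇒ r1c3=3.
Step 3. [r4c4∈{2}] r4c4 is down to just 2. So r4c4=2.
Step 4. [r1c2∈{1}] r1c2's peers cover all but 1. So r1c2=1.
Step 5. [r2c4∈{1}] r2c4 has the single candidate 1 ⇒ r2c4=1.
Step 6. [r3c4∈{3}] nothing but 3 survives at r3c4, so r3c4=3.
Step 7. [r2c3∈{2}] r2c3 is down to just 2. So r2c3=2.
Step 8. [r2c1∈{4}] r2c1 has the single candidate 4, so r2c1=4.
Step 9. [r3c2∈{2}] only 2 remains possible at r3c2 ⇒ r3c2=2.
Step 10. [r2c2∈{3}] r2c2's peers cover all but 3, so r2c2=3.
Step 11. [r3c3∈{4}] nothing but 4 survives at r3c3, so r3c3=4.

Answer: 2 1 3 4 / 4 3 2 1 / 1 2 4 3 / 3 4 1 2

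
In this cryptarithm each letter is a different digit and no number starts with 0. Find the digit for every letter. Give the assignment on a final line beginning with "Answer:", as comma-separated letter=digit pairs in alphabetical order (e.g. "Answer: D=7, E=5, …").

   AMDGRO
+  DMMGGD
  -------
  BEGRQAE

Step 1. [B] adding two 6-digit numbers gives at most 6+1 digits, and here it does — B is that final carry and must be 1, so B=1.
Step 2. [col 1: O + D ≡ E (mod 10)] column 1 (O + D ≡ E (mod 10), carry-in 0) doesn't pin D yet; pick D=4 and continue. So D=4.
Step 3. [col 1: O + D ≡ E (mod 10)] O=9 is one option consistent with column 1 (O + D ≡ E (mod 10), carry-in 0) — take it, so O=9.
Step 4. [col 1: O + D ≡ E (mod 10)] column 1 reads O+D+carry(0)=E with O=9, D=4; with digits 1,4,9 already taken and all letters distinct, the only value for E is 3. So E=3.
Step 5. [col 2: R + G ≡ A (mod 10)] column 2 (R + G ≡ A (mod 10), carry-in 1) doesn't pin G yet; pick G=5 and continue ⇒ G=5.
Step 6. [col 2: R + G ≡ A (mod 10)] column 2 (R + G ≡ A (mod 10), carry-in 1) doesn't pin R yet; pick R=2 and continue. So R=2.
Step 7. [col 2: R + G ≡ A (mod 10)] column 2 reads R+G+carry(1)=A with R=2, G=5; with digits 1,2,3,4,5,9 already taken and all letters distinct, the only value for A is 8 ⇒ A=8.
Step 8. [col 3: G + G ≡ Q (mod 10)] column 3 reads G+G+carry(0)=Q with G=5; with digits 1,2,3,4,5,8,9 already taken and all letters distinct, the only value for Q is 0, so Q=0.
Step 9. [col 4: D + M ≡ R (mod 10)] from column 4 (D=4, R=2, carry-in 1, digits 0,1,2,3,4,5,8,9 already taken and all letters distinct): M must equal 7. So M=7.

Answer: A=8, B=1, D=4, E=3, G=5, M=7, O=9, Q=0, R=2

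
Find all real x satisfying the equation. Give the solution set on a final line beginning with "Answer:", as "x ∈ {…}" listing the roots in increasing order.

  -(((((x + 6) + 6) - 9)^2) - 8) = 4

Step 1. [-(((((x + 6) + 6) - 9)^2) - 8) = 4] LHS negated; negate both sides, so neg: ((((x + 6) + 6) - 9)^2) - 8 = -4.
Step 2. [((((x + 6) + 6) - 9)^2) - 8 = -4] 8 comes off first (add 8), so sub: (((x + 6) + 6) - 9)^2 = 4.
Step 3. [(((x + 6) + 6) - 9)^2 = 4] √ both sides: 4 ≥ 0 gives two branches, so sqrt: ((x + 6) + 6) - 9 = 2 or -2.
Step 4. [((x + 6) + 6) - 9 = 2 or -2] the outer -9 inverts by adding 9 ⇒ sub: (x + 6) + 6 = 11 or 7.
Step 5. [(x + 6) + 6 = 11 or 7] +6 is outermost — subtract 6 both sides. So sub: x + 6 = 5 or 1.
Step 6. [x + 6 = 5 or 1] subtract 6: x sits inside (… + 6) ⇒ sub: x = -1 or -5.

Answer: x ∈ {-5, -1}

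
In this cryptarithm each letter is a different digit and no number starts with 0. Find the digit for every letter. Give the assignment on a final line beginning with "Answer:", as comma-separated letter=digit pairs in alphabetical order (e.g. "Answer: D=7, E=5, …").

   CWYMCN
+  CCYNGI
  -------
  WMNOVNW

Step 1. [col 1: N + I ≡ W (mod 10)] column 1 (N + I ≡ W (mod 10), carry-in 0) doesn't pin I yet; pick I=2 and continue. So I=2.
Step 2. [col 1: N + I ≡ W (mod 10)] no forcing yet in column 1 (carry-in 0); W=1 is free and consistent — try it ⇒ W=1.
Step 3. [col 1: N + I ≡ W (mod 10)] in column 1 we have N+I≡W with carry-in 0; given I=2, W=1 and digits 1,2 already taken and all letters distinct, that pins N to 9 ⇒ N=9.
Step 4. [col 2: C + G ≡ N (mod 10)] column 2 (C + G ≡ N (mod 10), carry-in 1) doesn't pin C yet; pick C=8 and continue. So C=8.
Step 5. [col 2: C + G ≡ N (mod 10)] in column 2 we have C+G≡N with carry-in 1; given C=8, N=9 and digits 1,2,8,9 already taken and all letters distinct, that pins G to 0 ⇒ G=0.
Step 6. [col 3: M + N ≡ V (mod 10)] several values work for V in column 3 (M + N ≡ V (mod 10), carry-in 0); try V=5, so V=5.
Step 7. [col 3: M + N ≡ V (mod 10)] column 3 reads M+N+carry(0)=V with N=9, V=5; with digits 0,1,2,5,8,9 already taken and all letters distinct, the only value for M is 6. So M=6.
Step 8. [col 4: Y + Y ≡ O (mod 10)] column 4 reads Y+Y+carry(1)=O with nothing yet; with digits 0,1,2,5,6,8,9 already taken and all letters distinct, the only value for Y is 3. So Y=3.
Step 9. [col 4: Y + Y ≡ O (mod 10)] in column 4 we have Y+Y≡O with carry-in 1; given Y=3 and digits 0,1,2,3,5,6,8,9 already taken and all letters distinct, that pins O to 7 ⇒ O=7.

Answer: C=8, G=0, I=2, M=6, N=9, O=7, V=5, W=1, Y=3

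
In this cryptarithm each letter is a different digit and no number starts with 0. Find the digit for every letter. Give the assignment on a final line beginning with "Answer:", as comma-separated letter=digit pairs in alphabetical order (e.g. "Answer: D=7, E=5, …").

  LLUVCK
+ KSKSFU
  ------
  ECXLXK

Step 1. [col 1: K + U ≡ K (mod 10)] column 1: given nothing yet, carry-in 0, and all letters distinct, none taken yet, K+U≡K (mod 10) forces U=0, so U=0.
Step 2. [col 1: K + U ≡ K (mod 10)] K=1 is one option consistent with column 1 (K + U ≡ K (mod 10), carry-in 0) — take it, so K=1.
Step 3. [col 2: C + F ≡ X (mod 10)] no forcing yet in column 2 (carry-in 0); X=2 is free and consistent — try it, so X=2.
Step 4. [col 2: C + F ≡ X (mod 10)] several values work for F in column 2 (C + F ≡ X (mod 10), carry-in 0); try F=9. So F=9.
Step 5. [col 2: C + F ≡ X (mod 10)] from column 2 (F=9, X=2, carry-in 0, digits 0,1,2,9 already taken and all letters distinct): C must equal 3, so C=3.
Step 6. [col 3: V + S ≡ L (mod 10)] no forcing yet in column 3 (carry-in 1); S=8 is free and consistent — try it ⇒ S=8.
Step 7. [col 3: V + S ≡ L (mod 10)] column 3 (V + S ≡ L (mod 10), carry-in 1) doesn't pin L yet; pick L=5 and continue. So L=5.
Step 8. [col 3: V + S ≡ L (mod 10)] in column 3 we have V+S≡L with carry-in 1; given S=8, L=5 and digits 0,1,2,3,5,8,9 already taken and all letters distinct, that pins V to 6, so V=6.
Step 9. [col 6: L + K ≡ E (mod 10)] in column 6 we have L+K≡E with carry-in 1; given L=5, K=1 and digits 0,1,2,3,5,6,8,9 already taken and all letters distinct, that pins E to 7. So E=7.

Answer: C=3, E=7, F=9, K=1, L=5, S=8, U=0, V=6, X=2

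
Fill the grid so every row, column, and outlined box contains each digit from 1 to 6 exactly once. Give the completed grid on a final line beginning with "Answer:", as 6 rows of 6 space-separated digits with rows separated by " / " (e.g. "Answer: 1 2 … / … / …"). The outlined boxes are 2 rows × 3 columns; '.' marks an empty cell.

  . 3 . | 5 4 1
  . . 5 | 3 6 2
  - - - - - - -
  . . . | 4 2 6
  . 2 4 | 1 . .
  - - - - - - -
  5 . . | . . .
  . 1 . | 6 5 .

Step 1. [r4c5∈{3}] r4c5 is down to just 3. So r4c5=3.
Step 2. [r5c2∈{4,6}] across col 2, 6 lands solely at r5c2, so r5c2=6.
Step 3. [r6c1∈{2,3,4}] r6c1 is the only open cell in box 5 admitting 4. So r6c1=4.
Step 4. [r6c3∈{2,3}] row 6 places 2 nowhere but r6c3 ⇒ r6c3=2.
Step 5. [r3c3∈{1,3}] across col 3, 1 lands solely at r3c3 ⇒ r3c3=1.
Step 6. [r5c3∈{3}] r5c3 is down to just 3 ⇒ r5c3=3.
Step 7. [r1c3∈{6}] r1c3 is down to just 6 ⇒ r1c3=6.
Step 8. [r5c6∈{4}] r5c6 is down to just 4, so r5c6=4.
Step 9. [r1c1∈{2}] r1c1 is down to just 2. So r1c1=2.
Step 10. [r3c1∈{3}] nothing but 3 survives at r3c1 ⇒ r3c1=3.
Step 11. [r4c1∈{6}] only 6 remains possible at r4c1 ⇒ r4c1=6.
Step 12. [r6c6∈{3}] r6c6 is down to just 3, so r6c6=3.
Step 13. [r2c2∈{4}] r2c2 has the single candidate 4. So r2c2=4.
Step 14. [r5c5∈{1}] only 1 remains possible at r5c5, so r5c5=1.
Step 15. [r2c1∈{1}] r2c1 has the single candidate 1. So r2c1=1.
Step 16. [r4c6∈{5}] r4c6 is down to just 5. So r4c6=5.
Step 17. [r3c2∈{5}] nothing but 5 survives at r3c2, so r3c2=5.
Step 18. [r5c4∈{2}] r5c4's peers cover all but 2. So r5c4=2.

Answer: 2 3 6 5 4 1 / 1 4 5 3 6 2 / 3 5 1 4 2 6 / 6 2 4 1 3 5 / 5 6 3 2 1 4 / 4 1 2 6 5 3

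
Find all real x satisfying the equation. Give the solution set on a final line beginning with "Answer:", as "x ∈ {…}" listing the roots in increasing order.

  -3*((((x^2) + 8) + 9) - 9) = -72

Step 1. [-3*((((x^2) + 8) + 9) - 9) = -72] -3·(inner) — divide through by -3, so div: (((x^2) + 8) + 9) - 9 = 24.
Step 2. [(((x^2) + 8) + 9) - 9 = 24] the outer -9 inverts by adding 9, so sub: ((x^2) + 8) + 9 = 33.
Step 3. [((x^2) + 8) + 9 = 33] +9 is outermost — subtract 9 both sides. So sub: (x^2) + 8 = 24.
Step 4. [(x^2) + 8 = 24] +8 is outermost — subtract 8 both sides, so sub: x^2 = 16.
Step 5. [x^2 = 16] √ both sides: 16 ≥ 0 gives two branches, so sqrt: x = 4 or -4.

Answer: x ∈ {-4, 4}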